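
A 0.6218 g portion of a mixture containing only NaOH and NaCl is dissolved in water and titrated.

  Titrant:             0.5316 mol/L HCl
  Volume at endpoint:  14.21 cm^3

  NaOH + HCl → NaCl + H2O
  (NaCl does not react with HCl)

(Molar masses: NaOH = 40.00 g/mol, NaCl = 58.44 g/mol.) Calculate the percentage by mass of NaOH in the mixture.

n(HCl) = 0.01421 × 0.5316 = 7.554 × 10^-3 mol
Let x = n(NaOH), y = n(NaCl).
Titrant: 1x = 7.554 × 10^-3;  mass: 40.00x + 58.44y = 0.6218
Solving, x = 7.554 × 10^-3 mol, y = 5.470 × 10^-3 mol
mass of NaOH = 7.554 × 10^-3 × 40.00 = 0.3022 g
% NaOH = 0.3022 / 0.6218 × 100 = 48.59 %

48.59 %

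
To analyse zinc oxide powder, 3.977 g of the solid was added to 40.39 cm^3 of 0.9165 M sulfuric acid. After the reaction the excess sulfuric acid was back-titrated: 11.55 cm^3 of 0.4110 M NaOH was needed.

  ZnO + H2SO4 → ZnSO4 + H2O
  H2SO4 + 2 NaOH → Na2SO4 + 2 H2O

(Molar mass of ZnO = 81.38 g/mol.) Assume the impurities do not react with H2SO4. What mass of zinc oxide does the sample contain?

2.819 g

n(H2SO4) added = 0.04039 × 0.9165 = 0.03702 mol
n(NaOH) used in back-titration = 0.01155 × 0.4110 = 4.747 × 10^-3 mol
From the 1:2 ratio, n(H2SO4) left over = 1/2 × 4.747 × 10^-3 = 2.374 × 10^-3 mol
n(H2SO4) consumed by analyte = 0.03702 − 2.374 × 10^-3 = 0.03464 mol
n(ZnO) = 0.03464 mol (1:1 ratio)
mass of ZnO = 0.03464 × 81.38 = 2.819 g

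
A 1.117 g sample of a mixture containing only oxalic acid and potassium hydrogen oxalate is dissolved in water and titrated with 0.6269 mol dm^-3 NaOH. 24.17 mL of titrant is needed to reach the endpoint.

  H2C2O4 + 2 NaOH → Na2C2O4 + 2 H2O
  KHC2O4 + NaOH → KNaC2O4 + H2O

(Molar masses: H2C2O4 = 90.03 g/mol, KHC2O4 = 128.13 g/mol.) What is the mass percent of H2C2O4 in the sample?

39.97 %

n(NaOH) = 0.02417 × 0.6269 = 0.01515 mol
Let x = n(H2C2O4), y = n(KHC2O4).
Titrant: 2x + 1y = 0.01515;  mass: 90.03x + 128.13y = 1.117
Solving, x = 4.960 × 10^-3 mol, y = 5.233 × 10^-3 mol
mass of H2C2O4 = 4.960 × 10^-3 × 90.03 = 0.4465 g
% H2C2O4 = 0.4465 / 1.117 × 100 = 39.97 %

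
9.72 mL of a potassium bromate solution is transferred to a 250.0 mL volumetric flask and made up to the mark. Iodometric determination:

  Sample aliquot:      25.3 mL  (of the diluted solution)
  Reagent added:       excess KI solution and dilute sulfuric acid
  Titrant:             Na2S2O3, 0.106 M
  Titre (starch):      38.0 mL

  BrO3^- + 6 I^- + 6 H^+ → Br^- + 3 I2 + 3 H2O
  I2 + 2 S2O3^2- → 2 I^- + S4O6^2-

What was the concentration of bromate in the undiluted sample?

0.682 M

n(S2O3^2-) = 0.0380 × 0.106 = 4.03 × 10^-3 mol
n(I2) = n(S2O3^2-)/2 = 2.01 × 10^-3 mol
From the 1:3 ratio, n(BrO3^-) in the aliquot = 1/3 × 2.01 × 10^-3 = 6.71 × 10^-4 mol
[BrO3^-]_dilute = 6.71 × 10^-4 / 0.0253 = 0.0265 mol/L
[BrO3^-]_original = 0.0265 × 250.0/9.72 = 0.682 mol/L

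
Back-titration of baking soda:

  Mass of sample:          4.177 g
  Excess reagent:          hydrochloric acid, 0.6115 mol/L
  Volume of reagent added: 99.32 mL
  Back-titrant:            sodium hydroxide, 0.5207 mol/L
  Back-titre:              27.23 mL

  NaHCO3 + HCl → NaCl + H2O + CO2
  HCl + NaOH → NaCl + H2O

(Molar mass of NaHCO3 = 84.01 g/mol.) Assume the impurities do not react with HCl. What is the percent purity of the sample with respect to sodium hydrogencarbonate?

n(HCl) added = 0.09932 × 0.6115 = 0.06073 mol
n(NaOH) used in back-titration = 0.02723 × 0.5207 = 0.01418 mol
n(HCl) left over = 0.01418 mol (1:1 ratio)
n(HCl) consumed by analyte = 0.06073 − 0.01418 = 0.04656 mol
n(NaHCO3) = 0.04656 mol (1:1 ratio)
mass of NaHCO3 = 0.04656 × 84.01 = 3.911 g
% NaHCO3 = 3.911 / 4.177 × 100 = 93.63 %

93.63 %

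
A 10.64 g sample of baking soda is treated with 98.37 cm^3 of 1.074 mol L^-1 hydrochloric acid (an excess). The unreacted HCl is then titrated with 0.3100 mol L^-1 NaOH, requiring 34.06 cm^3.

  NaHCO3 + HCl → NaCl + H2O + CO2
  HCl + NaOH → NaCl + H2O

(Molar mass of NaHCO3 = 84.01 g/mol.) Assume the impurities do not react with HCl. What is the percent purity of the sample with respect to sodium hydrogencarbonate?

n(HCl) added = 0.09837 × 1.074 = 0.1056 mol
n(NaOH) used in back-titration = 0.03406 × 0.3100 = 0.01056 mol
n(HCl) left over = 0.01056 mol (1:1 ratio)
n(HCl) consumed by analyte = 0.1056 − 0.01056 = 0.09509 mol
n(NaHCO3) = 0.09509 mol (1:1 ratio)
mass of NaHCO3 = 0.09509 × 84.01 = 7.989 g
% NaHCO3 = 7.989 / 10.64 × 100 = 75.08 %

75.08 %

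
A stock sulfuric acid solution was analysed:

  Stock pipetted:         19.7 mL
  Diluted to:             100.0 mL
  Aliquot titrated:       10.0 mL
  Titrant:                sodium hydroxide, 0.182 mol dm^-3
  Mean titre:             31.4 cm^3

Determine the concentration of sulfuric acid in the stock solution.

1.45 mol/L

H2SO4 + 2 NaOH → Na2SO4 + 2 H2O
n(NaOH) = 0.0314 × 0.182 = 5.71 × 10^-3 mol
From the 1:2 ratio, n(H2SO4) in the aliquot = 1/2 × 5.71 × 10^-3 = 2.86 × 10^-3 mol
[H2SO4]_dilute = 2.86 × 10^-3 / 0.0100 = 0.286 mol/L
Dilution factor = 100.0 / 19.7 = 5.076
[H2SO4]_stock = 0.286 × 5.076 = 1.45 mol/L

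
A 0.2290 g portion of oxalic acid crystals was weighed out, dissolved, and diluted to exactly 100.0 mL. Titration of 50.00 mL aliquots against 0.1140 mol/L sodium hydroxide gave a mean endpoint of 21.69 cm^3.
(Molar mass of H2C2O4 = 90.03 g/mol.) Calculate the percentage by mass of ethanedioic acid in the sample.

H2C2O4 + 2 NaOH → Na2C2O4 + 2 H2O
n(NaOH) per titration = 0.02169 × 0.1140 = 2.473 × 10^-3 mol
From the 1:2 ratio, n(H2C2O4) in each aliquot = 1/2 × 2.473 × 10^-3 = 1.236 × 10^-3 mol
n(H2C2O4) in the whole flask = 1.236 × 10^-3 × 100.0/50.00 = 2.473 × 10^-3 mol
mass of H2C2O4 = 2.473 × 10^-3 × 90.03 = 0.2226 g
% H2C2O4 = 0.2226 / 0.2290 × 100 = 97.21 %

97.21 %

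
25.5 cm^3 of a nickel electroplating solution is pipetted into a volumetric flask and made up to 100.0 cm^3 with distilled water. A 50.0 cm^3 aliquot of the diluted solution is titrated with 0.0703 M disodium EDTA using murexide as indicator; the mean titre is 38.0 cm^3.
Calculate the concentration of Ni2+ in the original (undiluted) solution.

Ni^2+ + EDTA^4- → [Ni(EDTA)]^2-
n(EDTA) = 0.0380 × 0.0703 = 2.67 × 10^-3 mol
n(Ni2+) in the aliquot = 2.67 × 10^-3 mol (1:1 ratio)
[Ni2+]_dilute = 2.67 × 10^-3 / 0.0500 = 0.0534 mol/L
Dilution factor = 100.0 / 25.5 = 3.922
[Ni2+]_stock = 0.0534 × 3.922 = 0.210 mol/L

0.210 M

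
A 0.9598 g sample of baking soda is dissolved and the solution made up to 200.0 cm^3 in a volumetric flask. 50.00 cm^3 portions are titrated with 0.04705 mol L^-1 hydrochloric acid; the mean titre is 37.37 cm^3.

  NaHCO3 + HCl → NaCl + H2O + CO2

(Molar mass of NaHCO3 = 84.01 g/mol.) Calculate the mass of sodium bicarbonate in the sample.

0.5908 g

n(HCl) per titration = 0.03737 × 0.04705 = 1.758 × 10^-3 mol
n(NaHCO3) in each aliquot = 1.758 × 10^-3 mol (1:1 ratio)
n(NaHCO3) in the whole flask = 1.758 × 10^-3 × 200.0/50.00 = 7.033 × 10^-3 mol
mass of NaHCO3 = 7.033 × 10^-3 × 84.01 = 0.5908 g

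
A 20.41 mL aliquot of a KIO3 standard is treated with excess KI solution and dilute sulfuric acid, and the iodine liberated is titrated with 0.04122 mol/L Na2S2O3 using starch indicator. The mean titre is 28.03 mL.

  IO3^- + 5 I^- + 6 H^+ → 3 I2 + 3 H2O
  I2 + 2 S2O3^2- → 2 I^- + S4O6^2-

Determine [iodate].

n(S2O3^2-) = 0.02803 × 0.04122 = 1.155 × 10^-3 mol
n(I2) = n(S2O3^2-)/2 = 5.777 × 10^-4 mol
From the 1:3 ratio, n(IO3^-) in the aliquot = 1/3 × 5.777 × 10^-4 = 1.926 × 10^-4 mol
[IO3^-] = 1.926 × 10^-4 / 0.02041 = 0.009435 mol/L

0.009435 mol/L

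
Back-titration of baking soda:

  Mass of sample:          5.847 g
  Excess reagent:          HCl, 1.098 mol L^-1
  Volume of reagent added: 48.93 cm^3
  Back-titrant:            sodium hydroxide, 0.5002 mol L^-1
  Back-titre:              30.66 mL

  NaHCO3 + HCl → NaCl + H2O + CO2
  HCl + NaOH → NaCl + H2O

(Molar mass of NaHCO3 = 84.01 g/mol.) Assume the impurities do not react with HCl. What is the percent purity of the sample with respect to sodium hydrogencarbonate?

n(HCl) added = 0.04893 × 1.098 = 0.05373 mol
n(NaOH) used in back-titration = 0.03066 × 0.5002 = 0.01534 mol
n(HCl) left over = 0.01534 mol (1:1 ratio)
n(HCl) consumed by analyte = 0.05373 − 0.01534 = 0.03839 mol
n(NaHCO3) = 0.03839 mol (1:1 ratio)
mass of NaHCO3 = 0.03839 × 84.01 = 3.225 g
% NaHCO3 = 3.225 / 5.847 × 100 = 55.16 %

55.16 %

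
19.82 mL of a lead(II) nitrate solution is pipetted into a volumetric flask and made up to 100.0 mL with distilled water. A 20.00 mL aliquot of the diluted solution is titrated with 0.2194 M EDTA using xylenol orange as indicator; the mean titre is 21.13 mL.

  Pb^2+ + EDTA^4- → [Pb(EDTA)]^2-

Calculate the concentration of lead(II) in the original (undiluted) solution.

n(EDTA) = 0.02113 × 0.2194 = 4.636 × 10^-3 mol
n(Pb2+) in the aliquot = 4.636 × 10^-3 mol (1:1 ratio)
[Pb2+]_dilute = 4.636 × 10^-3 / 0.02000 = 0.2318 mol/L
Dilution factor = 100.0 / 19.82 = 5.045
[Pb2+]_stock = 0.2318 × 5.045 = 1.170 mol/L

1.170 M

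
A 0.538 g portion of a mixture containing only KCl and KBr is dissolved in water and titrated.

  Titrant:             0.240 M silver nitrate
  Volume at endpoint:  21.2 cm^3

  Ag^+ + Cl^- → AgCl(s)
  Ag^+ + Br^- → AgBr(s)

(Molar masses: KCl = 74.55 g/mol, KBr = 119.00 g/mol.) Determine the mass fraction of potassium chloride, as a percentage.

21.0 %

n(AgNO3) = 0.0212 × 0.240 = 5.09 × 10^-3 mol
Let x = n(KCl), y = n(KBr).
Titrant: 1x + 1y = 5.09 × 10^-3;  mass: 74.55x + 119.00y = 0.538
Solving, x = 1.52 × 10^-3 mol, y = 3.57 × 10^-3 mol
mass of KCl = 1.52 × 10^-3 × 74.55 = 0.113 g
% KCl = 0.113 / 0.538 × 100 = 21.0 %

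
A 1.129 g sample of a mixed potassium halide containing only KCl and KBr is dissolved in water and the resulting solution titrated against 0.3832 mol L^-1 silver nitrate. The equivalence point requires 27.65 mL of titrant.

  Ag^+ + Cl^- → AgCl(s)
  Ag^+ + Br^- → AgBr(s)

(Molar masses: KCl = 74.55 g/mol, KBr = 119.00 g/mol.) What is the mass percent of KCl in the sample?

n(AgNO3) = 0.02765 × 0.3832 = 0.01060 mol
Let x = n(KCl), y = n(KBr).
Titrant: 1x + 1y = 0.01060;  mass: 74.55x + 119.00y = 1.129
Solving, x = 2.967 × 10^-3 mol, y = 7.629 × 10^-3 mol
mass of KCl = 2.967 × 10^-3 × 74.55 = 0.2212 g
% KCl = 0.2212 / 1.129 × 100 = 19.59 %

19.59 %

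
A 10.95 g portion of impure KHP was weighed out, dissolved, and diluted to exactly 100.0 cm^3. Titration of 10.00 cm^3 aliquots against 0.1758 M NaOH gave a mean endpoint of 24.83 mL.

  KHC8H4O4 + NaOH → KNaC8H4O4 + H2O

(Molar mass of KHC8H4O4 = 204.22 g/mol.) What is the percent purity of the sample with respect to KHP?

81.41 %

n(NaOH) per titration = 0.02483 × 0.1758 = 4.365 × 10^-3 mol
n(KHC8H4O4) in each aliquot = 4.365 × 10^-3 mol (1:1 ratio)
n(KHC8H4O4) in the whole flask = 4.365 × 10^-3 × 100.0/10.00 = 0.04365 mol
mass of KHC8H4O4 = 0.04365 × 204.22 = 8.914 g
% KHC8H4O4 = 8.914 / 10.95 × 100 = 81.41 %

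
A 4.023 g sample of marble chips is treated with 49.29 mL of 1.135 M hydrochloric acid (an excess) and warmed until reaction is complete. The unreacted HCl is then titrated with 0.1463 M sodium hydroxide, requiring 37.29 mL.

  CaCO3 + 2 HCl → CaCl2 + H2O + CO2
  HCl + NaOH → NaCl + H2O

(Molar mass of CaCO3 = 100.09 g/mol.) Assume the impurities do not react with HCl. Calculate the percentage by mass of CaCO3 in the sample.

n(HCl) added = 0.04929 × 1.135 = 0.05594 mol
n(NaOH) used in back-titration = 0.03729 × 0.1463 = 5.456 × 10^-3 mol
n(HCl) left over = 5.456 × 10^-3 mol (1:1 ratio)
n(HCl) consumed by analyte = 0.05594 − 5.456 × 10^-3 = 0.05049 mol
From the 1:2 ratio, n(CaCO3) = 1/2 × 0.05049 = 0.02524 mol
mass of CaCO3 = 0.02524 × 100.09 = 2.527 g
% CaCO3 = 2.527 / 4.023 × 100 = 62.81 %

62.81 %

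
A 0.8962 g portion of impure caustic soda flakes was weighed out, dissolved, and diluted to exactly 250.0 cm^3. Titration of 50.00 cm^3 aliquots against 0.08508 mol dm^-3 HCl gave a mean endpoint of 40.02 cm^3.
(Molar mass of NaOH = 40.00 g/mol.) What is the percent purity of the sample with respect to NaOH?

NaOH + HCl → NaCl + H2O
n(HCl) per titration = 0.04002 × 0.08508 = 3.405 × 10^-3 mol
n(NaOH) in each aliquot = 3.405 × 10^-3 mol (1:1 ratio)
n(NaOH) in the whole flask = 3.405 × 10^-3 × 250.0/50.00 = 0.01702 mol
mass of NaOH = 0.01702 × 40.00 = 0.6810 g
% NaOH = 0.6810 / 0.8962 × 100 = 75.99 %

75.99 %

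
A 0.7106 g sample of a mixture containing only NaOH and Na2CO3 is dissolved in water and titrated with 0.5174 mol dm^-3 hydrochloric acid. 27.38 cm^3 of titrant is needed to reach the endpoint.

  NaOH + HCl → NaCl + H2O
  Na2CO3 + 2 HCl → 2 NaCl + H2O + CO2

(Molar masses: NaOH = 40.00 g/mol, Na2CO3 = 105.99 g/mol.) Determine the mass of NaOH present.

n(HCl) = 0.02738 × 0.5174 = 0.01417 mol
Let x = n(NaOH), y = n(Na2CO3).
Titrant: 1x + 2y = 0.01417;  mass: 40.00x + 105.99y = 0.7106
Solving, x = 3.090 × 10^-3 mol, y = 5.538 × 10^-3 mol
mass of NaOH = 3.090 × 10^-3 × 40.00 = 0.1236 g

0.1236 g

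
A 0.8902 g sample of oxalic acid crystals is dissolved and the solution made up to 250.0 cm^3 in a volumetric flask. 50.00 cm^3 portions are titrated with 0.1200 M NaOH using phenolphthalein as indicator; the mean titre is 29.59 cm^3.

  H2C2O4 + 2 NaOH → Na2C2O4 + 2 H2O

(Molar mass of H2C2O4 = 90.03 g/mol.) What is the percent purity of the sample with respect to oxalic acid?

89.78 %

n(NaOH) per titration = 0.02959 × 0.1200 = 3.551 × 10^-3 mol
From the 1:2 ratio, n(H2C2O4) in each aliquot = 1/2 × 3.551 × 10^-3 = 1.775 × 10^-3 mol
n(H2C2O4) in the whole flask = 1.775 × 10^-3 × 250.0/50.00 = 8.877 × 10^-3 mol
mass of H2C2O4 = 8.877 × 10^-3 × 90.03 = 0.7992 g
% H2C2O4 = 0.7992 / 0.8902 × 100 = 89.78 %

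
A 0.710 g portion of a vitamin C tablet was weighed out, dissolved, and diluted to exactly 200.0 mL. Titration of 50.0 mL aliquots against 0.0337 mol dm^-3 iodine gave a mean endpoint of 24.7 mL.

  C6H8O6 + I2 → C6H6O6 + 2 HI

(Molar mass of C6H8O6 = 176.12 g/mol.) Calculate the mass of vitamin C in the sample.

n(I2) per titration = 0.0247 × 0.0337 = 8.32 × 10^-4 mol
n(C6H8O6) in each aliquot = 8.32 × 10^-4 mol (1:1 ratio)
n(C6H8O6) in the whole flask = 8.32 × 10^-4 × 200.0/50.0 = 3.33 × 10^-3 mol
mass of C6H8O6 = 3.33 × 10^-3 × 176.12 = 0.586 g

0.586 g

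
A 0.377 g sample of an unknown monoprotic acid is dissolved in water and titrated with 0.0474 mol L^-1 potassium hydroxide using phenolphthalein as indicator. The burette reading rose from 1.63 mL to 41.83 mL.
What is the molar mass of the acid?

n(KOH) = 0.0402 L × 0.0474 mol/L = 1.91 × 10^-3 mol
n(HA) = 1.91 × 10^-3 mol (1:1 ratio)
M = m / n = 0.377 g / 1.91 × 10^-3 mol = 198 g/mol

198 g/mol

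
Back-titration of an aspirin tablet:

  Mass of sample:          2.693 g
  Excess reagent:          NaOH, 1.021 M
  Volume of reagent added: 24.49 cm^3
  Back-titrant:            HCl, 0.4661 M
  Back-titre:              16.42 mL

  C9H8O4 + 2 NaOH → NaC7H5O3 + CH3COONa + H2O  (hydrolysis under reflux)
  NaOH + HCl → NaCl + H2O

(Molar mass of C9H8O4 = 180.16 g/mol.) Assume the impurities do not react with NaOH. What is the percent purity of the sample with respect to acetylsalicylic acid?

n(NaOH) added = 0.02449 × 1.021 = 0.02500 mol
n(HCl) used in back-titration = 0.01642 × 0.4661 = 7.653 × 10^-3 mol
n(NaOH) left over = 7.653 × 10^-3 mol (1:1 ratio)
n(NaOH) consumed by analyte = 0.02500 − 7.653 × 10^-3 = 0.01735 mol
From the 1:2 ratio, n(C9H8O4) = 1/2 × 0.01735 = 8.675 × 10^-3 mol
mass of C9H8O4 = 8.675 × 10^-3 × 180.16 = 1.563 g
% C9H8O4 = 1.563 / 2.693 × 100 = 58.04 %

58.04 %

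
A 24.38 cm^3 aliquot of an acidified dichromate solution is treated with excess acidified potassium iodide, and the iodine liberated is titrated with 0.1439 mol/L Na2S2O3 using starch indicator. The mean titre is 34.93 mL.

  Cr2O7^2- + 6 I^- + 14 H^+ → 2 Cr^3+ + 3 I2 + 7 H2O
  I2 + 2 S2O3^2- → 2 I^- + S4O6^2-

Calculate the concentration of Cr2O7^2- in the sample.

n(S2O3^2-) = 0.03493 × 0.1439 = 5.026 × 10^-3 mol
n(I2) = n(S2O3^2-)/2 = 2.513 × 10^-3 mol
From the 1:3 ratio, n(Cr2O7^2-) in the aliquot = 1/3 × 2.513 × 10^-3 = 8.377 × 10^-4 mol
[Cr2O7^2-] = 8.377 × 10^-4 / 0.02438 = 0.03436 mol/L

0.03436 mol/L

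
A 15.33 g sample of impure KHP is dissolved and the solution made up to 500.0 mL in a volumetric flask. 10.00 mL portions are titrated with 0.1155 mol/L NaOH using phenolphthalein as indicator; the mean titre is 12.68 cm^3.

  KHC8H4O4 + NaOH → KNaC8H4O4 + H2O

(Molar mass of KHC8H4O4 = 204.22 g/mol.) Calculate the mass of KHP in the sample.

n(NaOH) per titration = 0.01268 × 0.1155 = 1.465 × 10^-3 mol
n(KHC8H4O4) in each aliquot = 1.465 × 10^-3 mol (1:1 ratio)
n(KHC8H4O4) in the whole flask = 1.465 × 10^-3 × 500.0/10.00 = 0.07323 mol
mass of KHC8H4O4 = 0.07323 × 204.22 = 14.95 g

14.95 g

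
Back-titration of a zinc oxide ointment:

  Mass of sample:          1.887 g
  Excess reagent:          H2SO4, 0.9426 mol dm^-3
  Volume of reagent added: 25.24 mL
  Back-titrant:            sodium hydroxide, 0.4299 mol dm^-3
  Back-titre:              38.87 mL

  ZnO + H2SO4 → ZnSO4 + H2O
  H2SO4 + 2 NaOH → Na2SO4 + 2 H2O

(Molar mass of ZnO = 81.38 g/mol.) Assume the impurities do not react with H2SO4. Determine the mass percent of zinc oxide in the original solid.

66.57 %

n(H2SO4) added = 0.02524 × 0.9426 = 0.02379 mol
n(NaOH) used in back-titration = 0.03887 × 0.4299 = 0.01671 mol
From the 1:2 ratio, n(H2SO4) left over = 1/2 × 0.01671 = 8.355 × 10^-3 mol
n(H2SO4) consumed by analyte = 0.02379 − 8.355 × 10^-3 = 0.01544 mol
n(ZnO) = 0.01544 mol (1:1 ratio)
mass of ZnO = 0.01544 × 81.38 = 1.256 g
% ZnO = 1.256 / 1.887 × 100 = 66.57 %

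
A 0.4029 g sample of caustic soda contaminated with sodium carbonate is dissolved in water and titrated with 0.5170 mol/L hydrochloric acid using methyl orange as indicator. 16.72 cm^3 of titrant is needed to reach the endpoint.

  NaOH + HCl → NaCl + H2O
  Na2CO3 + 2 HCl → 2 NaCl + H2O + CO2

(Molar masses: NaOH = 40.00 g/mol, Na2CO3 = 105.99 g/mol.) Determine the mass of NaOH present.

0.1699 g

n(HCl) = 0.01672 × 0.5170 = 8.644 × 10^-3 mol
Let x = n(NaOH), y = n(Na2CO3).
Titrant: 1x + 2y = 8.644 × 10^-3;  mass: 40.00x + 105.99y = 0.4029
Solving, x = 4.248 × 10^-3 mol, y = 2.198 × 10^-3 mol
mass of NaOH = 4.248 × 10^-3 × 40.00 = 0.1699 g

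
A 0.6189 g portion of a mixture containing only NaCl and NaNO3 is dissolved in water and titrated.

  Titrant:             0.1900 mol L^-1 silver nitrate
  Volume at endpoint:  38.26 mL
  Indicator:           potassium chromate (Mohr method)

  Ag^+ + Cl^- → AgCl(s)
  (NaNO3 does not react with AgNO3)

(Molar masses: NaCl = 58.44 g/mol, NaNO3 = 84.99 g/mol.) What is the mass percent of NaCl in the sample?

68.64 %

n(AgNO3) = 0.03826 × 0.1900 = 7.269 × 10^-3 mol
Let x = n(NaCl), y = n(NaNO3).
Titrant: 1x = 7.269 × 10^-3;  mass: 58.44x + 84.99y = 0.6189
Solving, x = 7.269 × 10^-3 mol, y = 2.284 × 10^-3 mol
mass of NaCl = 7.269 × 10^-3 × 58.44 = 0.4248 g
% NaCl = 0.4248 / 0.6189 × 100 = 68.64 %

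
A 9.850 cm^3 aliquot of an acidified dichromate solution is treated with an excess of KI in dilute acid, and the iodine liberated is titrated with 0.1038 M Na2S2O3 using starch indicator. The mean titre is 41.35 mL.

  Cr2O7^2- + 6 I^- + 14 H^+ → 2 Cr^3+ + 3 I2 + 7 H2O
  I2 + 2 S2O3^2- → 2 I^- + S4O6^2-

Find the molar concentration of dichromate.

0.07262 M

n(S2O3^2-) = 0.04135 × 0.1038 = 4.292 × 10^-3 mol
n(I2) = n(S2O3^2-)/2 = 2.146 × 10^-3 mol
From the 1:3 ratio, n(Cr2O7^2-) in the aliquot = 1/3 × 2.146 × 10^-3 = 7.154 × 10^-4 mol
[Cr2O7^2-] = 7.154 × 10^-4 / 0.009850 = 0.07262 mol/L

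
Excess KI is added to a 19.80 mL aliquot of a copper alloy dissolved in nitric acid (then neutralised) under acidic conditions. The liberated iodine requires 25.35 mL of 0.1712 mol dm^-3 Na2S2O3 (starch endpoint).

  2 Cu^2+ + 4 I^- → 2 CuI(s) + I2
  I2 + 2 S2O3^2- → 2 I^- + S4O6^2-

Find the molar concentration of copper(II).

0.2192 mol/L

n(S2O3^2-) = 0.02535 × 0.1712 = 4.340 × 10^-3 mol
n(I2) = n(S2O3^2-)/2 = 2.170 × 10^-3 mol
From the 2:1 ratio, n(Cu2+) in the aliquot = 2/1 × 2.170 × 10^-3 = 4.340 × 10^-3 mol
[Cu2+] = 4.340 × 10^-3 / 0.01980 = 0.2192 mol/L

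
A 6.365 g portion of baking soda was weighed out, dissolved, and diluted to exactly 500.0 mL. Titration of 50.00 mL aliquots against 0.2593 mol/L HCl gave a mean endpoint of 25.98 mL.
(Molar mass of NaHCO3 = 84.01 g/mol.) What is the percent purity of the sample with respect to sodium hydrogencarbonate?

88.91 %

NaHCO3 + HCl → NaCl + H2O + CO2
n(HCl) per titration = 0.02598 × 0.2593 = 6.737 × 10^-3 mol
n(NaHCO3) in each aliquot = 6.737 × 10^-3 mol (1:1 ratio)
n(NaHCO3) in the whole flask = 6.737 × 10^-3 × 500.0/50.00 = 0.06737 mol
mass of NaHCO3 = 0.06737 × 84.01 = 5.659 g
% NaHCO3 = 5.659 / 6.365 × 100 = 88.91 %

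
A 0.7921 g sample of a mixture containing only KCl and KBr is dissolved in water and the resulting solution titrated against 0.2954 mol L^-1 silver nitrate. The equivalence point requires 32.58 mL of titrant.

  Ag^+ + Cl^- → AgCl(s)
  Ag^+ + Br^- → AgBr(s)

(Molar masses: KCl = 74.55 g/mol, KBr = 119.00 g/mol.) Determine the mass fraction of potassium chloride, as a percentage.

n(AgNO3) = 0.03258 × 0.2954 = 9.624 × 10^-3 mol
Let x = n(KCl), y = n(KBr).
Titrant: 1x + 1y = 9.624 × 10^-3;  mass: 74.55x + 119.00y = 0.7921
Solving, x = 7.945 × 10^-3 mol, y = 1.679 × 10^-3 mol
mass of KCl = 7.945 × 10^-3 × 74.55 = 0.5923 g
% KCl = 0.5923 / 0.7921 × 100 = 74.78 %

74.78 %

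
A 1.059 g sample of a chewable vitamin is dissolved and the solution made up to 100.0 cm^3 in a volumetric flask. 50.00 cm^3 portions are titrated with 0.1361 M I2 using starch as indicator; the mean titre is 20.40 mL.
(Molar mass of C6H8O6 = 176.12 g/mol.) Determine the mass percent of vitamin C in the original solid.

92.35 %

C6H8O6 + I2 → C6H6O6 + 2 HI
n(I2) per titration = 0.02040 × 0.1361 = 2.776 × 10^-3 mol
n(C6H8O6) in each aliquot = 2.776 × 10^-3 mol (1:1 ratio)
n(C6H8O6) in the whole flask = 2.776 × 10^-3 × 100.0/50.00 = 5.553 × 10^-3 mol
mass of C6H8O6 = 5.553 × 10^-3 × 176.12 = 0.9780 g
% C6H8O6 = 0.9780 / 1.059 × 100 = 92.35 %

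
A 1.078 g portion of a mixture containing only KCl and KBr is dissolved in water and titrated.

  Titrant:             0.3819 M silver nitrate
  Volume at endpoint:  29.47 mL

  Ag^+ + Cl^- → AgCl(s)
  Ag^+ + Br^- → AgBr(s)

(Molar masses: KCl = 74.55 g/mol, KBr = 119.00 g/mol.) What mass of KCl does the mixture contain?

n(AgNO3) = 0.02947 × 0.3819 = 0.01125 mol
Let x = n(KCl), y = n(KBr).
Titrant: 1x + 1y = 0.01125;  mass: 74.55x + 119.00y = 1.078
Solving, x = 5.878 × 10^-3 mol, y = 5.376 × 10^-3 mol
mass of KCl = 5.878 × 10^-3 × 74.55 = 0.4382 g

0.4382 g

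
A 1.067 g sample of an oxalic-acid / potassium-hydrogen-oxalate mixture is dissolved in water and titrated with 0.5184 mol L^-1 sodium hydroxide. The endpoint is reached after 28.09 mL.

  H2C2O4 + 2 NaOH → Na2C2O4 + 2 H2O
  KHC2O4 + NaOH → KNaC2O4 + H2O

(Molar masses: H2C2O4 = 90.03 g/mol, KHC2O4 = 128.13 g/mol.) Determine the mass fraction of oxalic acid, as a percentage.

n(NaOH) = 0.02809 × 0.5184 = 0.01456 mol
Let x = n(H2C2O4), y = n(KHC2O4).
Titrant: 2x + 1y = 0.01456;  mass: 90.03x + 128.13y = 1.067
Solving, x = 4.805 × 10^-3 mol, y = 4.951 × 10^-3 mol
mass of H2C2O4 = 4.805 × 10^-3 × 90.03 = 0.4326 g
% H2C2O4 = 0.4326 / 1.067 × 100 = 40.55 %

40.55 %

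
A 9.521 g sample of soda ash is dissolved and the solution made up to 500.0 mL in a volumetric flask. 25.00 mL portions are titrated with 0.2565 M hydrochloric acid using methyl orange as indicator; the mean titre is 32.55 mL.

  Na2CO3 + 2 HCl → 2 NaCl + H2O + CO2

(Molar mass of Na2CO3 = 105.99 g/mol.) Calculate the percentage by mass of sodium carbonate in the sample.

92.94 %

n(HCl) per titration = 0.03255 × 0.2565 = 8.349 × 10^-3 mol
From the 1:2 ratio, n(Na2CO3) in each aliquot = 1/2 × 8.349 × 10^-3 = 4.175 × 10^-3 mol
n(Na2CO3) in the whole flask = 4.175 × 10^-3 × 500.0/25.00 = 0.08349 mol
mass of Na2CO3 = 0.08349 × 105.99 = 8.849 g
% Na2CO3 = 8.849 / 9.521 × 100 = 92.94 %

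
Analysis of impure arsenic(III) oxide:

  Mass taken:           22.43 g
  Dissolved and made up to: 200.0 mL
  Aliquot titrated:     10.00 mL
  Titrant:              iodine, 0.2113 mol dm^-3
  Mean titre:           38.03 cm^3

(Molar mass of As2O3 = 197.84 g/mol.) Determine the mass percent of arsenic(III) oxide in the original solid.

70.88 %

As2O3 + 2 I2 + 2 H2O → As2O5 + 4 HI
n(I2) per titration = 0.03803 × 0.2113 = 8.036 × 10^-3 mol
From the 1:2 ratio, n(As2O3) in each aliquot = 1/2 × 8.036 × 10^-3 = 4.018 × 10^-3 mol
n(As2O3) in the whole flask = 4.018 × 10^-3 × 200.0/10.00 = 0.08036 mol
mass of As2O3 = 0.08036 × 197.84 = 15.90 g
% As2O3 = 15.90 / 22.43 × 100 = 70.88 %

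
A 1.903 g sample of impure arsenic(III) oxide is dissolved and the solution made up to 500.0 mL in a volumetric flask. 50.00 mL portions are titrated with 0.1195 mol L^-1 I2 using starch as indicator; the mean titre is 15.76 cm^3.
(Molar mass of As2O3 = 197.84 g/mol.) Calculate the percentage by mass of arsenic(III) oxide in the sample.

As2O3 + 2 I2 + 2 H2O → As2O5 + 4 HI
n(I2) per titration = 0.01576 × 0.1195 = 1.883 × 10^-3 mol
From the 1:2 ratio, n(As2O3) in each aliquot = 1/2 × 1.883 × 10^-3 = 9.417 × 10^-4 mol
n(As2O3) in the whole flask = 9.417 × 10^-4 × 500.0/50.00 = 9.417 × 10^-3 mol
mass of As2O3 = 9.417 × 10^-3 × 197.84 = 1.863 g
% As2O3 = 1.863 / 1.903 × 100 = 97.90 %

97.90 %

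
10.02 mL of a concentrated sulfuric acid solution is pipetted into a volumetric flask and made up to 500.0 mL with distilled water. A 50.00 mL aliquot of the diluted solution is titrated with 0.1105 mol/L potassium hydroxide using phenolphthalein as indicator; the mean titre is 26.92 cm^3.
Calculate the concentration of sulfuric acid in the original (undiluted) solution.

1.484 mol/L

H2SO4 + 2 KOH → K2SO4 + 2 H2O
n(KOH) = 0.02692 × 0.1105 = 2.975 × 10^-3 mol
From the 1:2 ratio, n(H2SO4) in the aliquot = 1/2 × 2.975 × 10^-3 = 1.487 × 10^-3 mol
[H2SO4]_dilute = 1.487 × 10^-3 / 0.05000 = 0.02975 mol/L
Dilution factor = 500.0 / 10.02 = 49.90
[H2SO4]_stock = 0.02975 × 49.90 = 1.484 mol/L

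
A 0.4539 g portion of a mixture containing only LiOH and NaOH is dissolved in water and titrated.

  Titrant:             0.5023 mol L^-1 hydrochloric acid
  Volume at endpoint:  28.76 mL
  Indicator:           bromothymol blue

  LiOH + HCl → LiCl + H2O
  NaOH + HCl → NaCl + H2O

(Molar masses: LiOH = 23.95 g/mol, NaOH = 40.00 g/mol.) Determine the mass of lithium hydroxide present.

n(HCl) = 0.02876 × 0.5023 = 0.01445 mol
Let x = n(LiOH), y = n(NaOH).
Titrant: 1x + 1y = 0.01445;  mass: 23.95x + 40.00y = 0.4539
Solving, x = 7.722 × 10^-3 mol, y = 6.724 × 10^-3 mol
mass of LiOH = 7.722 × 10^-3 × 23.95 = 0.1850 g

0.1850 g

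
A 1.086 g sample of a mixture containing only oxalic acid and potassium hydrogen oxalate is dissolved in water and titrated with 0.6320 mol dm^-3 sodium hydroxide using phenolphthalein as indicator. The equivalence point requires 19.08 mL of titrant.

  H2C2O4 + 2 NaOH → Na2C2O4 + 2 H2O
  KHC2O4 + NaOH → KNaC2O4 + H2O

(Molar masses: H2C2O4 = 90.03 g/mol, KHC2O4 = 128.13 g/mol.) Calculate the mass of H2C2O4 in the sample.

n(NaOH) = 0.01908 × 0.6320 = 0.01206 mol
Let x = n(H2C2O4), y = n(KHC2O4).
Titrant: 2x + 1y = 0.01206;  mass: 90.03x + 128.13y = 1.086
Solving, x = 2.762 × 10^-3 mol, y = 6.535 × 10^-3 mol
mass of H2C2O4 = 2.762 × 10^-3 × 90.03 = 0.2486 g

0.2486 g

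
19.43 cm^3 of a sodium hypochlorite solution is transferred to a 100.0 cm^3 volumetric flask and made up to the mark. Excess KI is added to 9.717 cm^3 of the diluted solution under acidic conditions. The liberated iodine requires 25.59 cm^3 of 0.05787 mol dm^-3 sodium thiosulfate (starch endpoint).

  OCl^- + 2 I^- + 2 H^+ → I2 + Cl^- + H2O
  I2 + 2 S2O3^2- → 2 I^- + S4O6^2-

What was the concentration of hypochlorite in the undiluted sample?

0.3922 mol/L

n(S2O3^2-) = 0.02559 × 0.05787 = 1.481 × 10^-3 mol
n(I2) = n(S2O3^2-)/2 = 7.404 × 10^-4 mol
n(OCl^-) in the aliquot = 7.404 × 10^-4 mol (1:1 ratio)
[OCl^-]_dilute = 7.404 × 10^-4 / 0.009717 = 0.07620 mol/L
[OCl^-]_original = 0.07620 × 100.0/19.43 = 0.3922 mol/L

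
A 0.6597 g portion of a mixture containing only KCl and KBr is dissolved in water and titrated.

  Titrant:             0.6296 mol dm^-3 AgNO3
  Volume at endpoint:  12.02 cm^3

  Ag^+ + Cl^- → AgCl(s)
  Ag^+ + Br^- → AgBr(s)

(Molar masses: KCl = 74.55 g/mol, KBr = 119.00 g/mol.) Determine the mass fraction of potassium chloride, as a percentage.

n(AgNO3) = 0.01202 × 0.6296 = 7.568 × 10^-3 mol
Let x = n(KCl), y = n(KBr).
Titrant: 1x + 1y = 7.568 × 10^-3;  mass: 74.55x + 119.00y = 0.6597
Solving, x = 5.419 × 10^-3 mol, y = 2.149 × 10^-3 mol
mass of KCl = 5.419 × 10^-3 × 74.55 = 0.4040 g
% KCl = 0.4040 / 0.6597 × 100 = 61.24 %

61.24 %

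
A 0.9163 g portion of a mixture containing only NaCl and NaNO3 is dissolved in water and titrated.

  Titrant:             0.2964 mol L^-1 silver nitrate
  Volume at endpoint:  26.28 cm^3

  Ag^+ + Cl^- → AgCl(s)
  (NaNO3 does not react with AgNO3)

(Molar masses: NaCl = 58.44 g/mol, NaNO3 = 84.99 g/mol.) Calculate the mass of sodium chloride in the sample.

0.4552 g

n(AgNO3) = 0.02628 × 0.2964 = 7.789 × 10^-3 mol
Let x = n(NaCl), y = n(NaNO3).
Titrant: 1x = 7.789 × 10^-3;  mass: 58.44x + 84.99y = 0.9163
Solving, x = 7.789 × 10^-3 mol, y = 5.425 × 10^-3 mol
mass of NaCl = 7.789 × 10^-3 × 58.44 = 0.4552 g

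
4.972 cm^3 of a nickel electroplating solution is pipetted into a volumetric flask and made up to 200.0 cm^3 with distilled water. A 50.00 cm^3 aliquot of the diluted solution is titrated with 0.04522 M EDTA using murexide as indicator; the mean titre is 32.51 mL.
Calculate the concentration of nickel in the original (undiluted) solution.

Ni^2+ + EDTA^4- → [Ni(EDTA)]^2-
n(EDTA) = 0.03251 × 0.04522 = 1.470 × 10^-3 mol
n(Ni2+) in the aliquot = 1.470 × 10^-3 mol (1:1 ratio)
[Ni2+]_dilute = 1.470 × 10^-3 / 0.05000 = 0.02940 mol/L
Dilution factor = 200.0 / 4.972 = 40.23
[Ni2+]_stock = 0.02940 × 40.23 = 1.183 mol/L

1.183 M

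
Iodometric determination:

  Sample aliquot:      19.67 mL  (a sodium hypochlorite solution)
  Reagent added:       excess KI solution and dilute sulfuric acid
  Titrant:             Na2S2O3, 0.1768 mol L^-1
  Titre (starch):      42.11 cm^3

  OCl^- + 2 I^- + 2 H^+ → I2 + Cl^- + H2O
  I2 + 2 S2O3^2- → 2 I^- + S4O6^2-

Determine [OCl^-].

0.1892 mol/L

n(S2O3^2-) = 0.04211 × 0.1768 = 7.445 × 10^-3 mol
n(I2) = n(S2O3^2-)/2 = 3.723 × 10^-3 mol
n(OCl^-) in the aliquot = 3.723 × 10^-3 mol (1:1 ratio)
[OCl^-] = 3.723 × 10^-3 / 0.01967 = 0.1892 mol/L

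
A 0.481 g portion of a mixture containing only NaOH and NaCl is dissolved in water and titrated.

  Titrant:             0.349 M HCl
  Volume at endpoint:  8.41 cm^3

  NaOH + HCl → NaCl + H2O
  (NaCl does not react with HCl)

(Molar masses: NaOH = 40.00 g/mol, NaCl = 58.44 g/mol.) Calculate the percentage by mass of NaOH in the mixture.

n(HCl) = 0.00841 × 0.349 = 2.94 × 10^-3 mol
Let x = n(NaOH), y = n(NaCl).
Titrant: 1x = 2.94 × 10^-3;  mass: 40.00x + 58.44y = 0.481
Solving, x = 2.94 × 10^-3 mol, y = 6.22 × 10^-3 mol
mass of NaOH = 2.94 × 10^-3 × 40.00 = 0.117 g
% NaOH = 0.117 / 0.481 × 100 = 24.4 %

24.4 %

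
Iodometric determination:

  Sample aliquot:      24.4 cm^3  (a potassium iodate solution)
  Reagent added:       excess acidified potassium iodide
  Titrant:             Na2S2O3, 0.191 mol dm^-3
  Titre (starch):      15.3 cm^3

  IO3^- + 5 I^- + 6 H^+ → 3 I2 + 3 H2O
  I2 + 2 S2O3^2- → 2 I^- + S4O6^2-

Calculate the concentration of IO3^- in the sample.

n(S2O3^2-) = 0.0153 × 0.191 = 2.92 × 10^-3 mol
n(I2) = n(S2O3^2-)/2 = 1.46 × 10^-3 mol
From the 1:3 ratio, n(IO3^-) in the aliquot = 1/3 × 1.46 × 10^-3 = 4.87 × 10^-4 mol
[IO3^-] = 4.87 × 10^-4 / 0.0244 = 0.0200 mol/L

0.0200 mol/L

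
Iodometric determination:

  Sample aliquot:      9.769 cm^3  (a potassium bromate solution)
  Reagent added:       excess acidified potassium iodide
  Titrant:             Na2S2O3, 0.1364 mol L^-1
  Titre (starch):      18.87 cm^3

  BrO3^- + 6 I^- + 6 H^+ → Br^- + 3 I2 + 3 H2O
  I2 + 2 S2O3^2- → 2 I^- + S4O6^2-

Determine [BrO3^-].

0.04391 mol/L

n(S2O3^2-) = 0.01887 × 0.1364 = 2.574 × 10^-3 mol
n(I2) = n(S2O3^2-)/2 = 1.287 × 10^-3 mol
From the 1:3 ratio, n(BrO3^-) in the aliquot = 1/3 × 1.287 × 10^-3 = 4.290 × 10^-4 mol
[BrO3^-] = 4.290 × 10^-4 / 0.009769 = 0.04391 mol/L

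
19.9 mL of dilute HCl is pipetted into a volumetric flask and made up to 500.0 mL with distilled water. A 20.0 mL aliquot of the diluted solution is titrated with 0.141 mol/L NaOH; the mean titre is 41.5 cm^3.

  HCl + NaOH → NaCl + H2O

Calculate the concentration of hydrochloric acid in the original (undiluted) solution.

7.35 mol/L

n(NaOH) = 0.0415 × 0.141 = 5.85 × 10^-3 mol
n(HCl) in the aliquot = 5.85 × 10^-3 mol (1:1 ratio)
[HCl]_dilute = 5.85 × 10^-3 / 0.0200 = 0.293 mol/L
Dilution factor = 500.0 / 19.9 = 25.13
[HCl]_stock = 0.293 × 25.13 = 7.35 mol/L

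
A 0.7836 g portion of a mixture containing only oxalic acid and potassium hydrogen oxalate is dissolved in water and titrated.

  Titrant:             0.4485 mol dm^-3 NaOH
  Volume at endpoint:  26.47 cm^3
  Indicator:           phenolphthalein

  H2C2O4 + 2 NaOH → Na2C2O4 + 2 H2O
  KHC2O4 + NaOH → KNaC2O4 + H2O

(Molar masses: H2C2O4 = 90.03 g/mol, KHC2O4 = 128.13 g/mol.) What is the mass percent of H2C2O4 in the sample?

50.98 %

n(NaOH) = 0.02647 × 0.4485 = 0.01187 mol
Let x = n(H2C2O4), y = n(KHC2O4).
Titrant: 2x + 1y = 0.01187;  mass: 90.03x + 128.13y = 0.7836
Solving, x = 4.437 × 10^-3 mol, y = 2.998 × 10^-3 mol
mass of H2C2O4 = 4.437 × 10^-3 × 90.03 = 0.3994 g
% H2C2O4 = 0.3994 / 0.7836 × 100 = 50.98 %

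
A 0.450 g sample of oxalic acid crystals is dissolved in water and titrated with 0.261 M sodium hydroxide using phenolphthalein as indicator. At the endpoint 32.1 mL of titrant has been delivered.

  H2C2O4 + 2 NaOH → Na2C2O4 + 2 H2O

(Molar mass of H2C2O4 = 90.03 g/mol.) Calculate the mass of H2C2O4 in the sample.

n(NaOH) = 0.0321 L × 0.261 mol/L = 8.38 × 10^-3 mol
From the 1:2 ratio, n(H2C2O4) = 1/2 × 8.38 × 10^-3 = 4.19 × 10^-3 mol
mass of H2C2O4 = 4.19 × 10^-3 × 90.03 g/mol = 0.377 g

0.377 g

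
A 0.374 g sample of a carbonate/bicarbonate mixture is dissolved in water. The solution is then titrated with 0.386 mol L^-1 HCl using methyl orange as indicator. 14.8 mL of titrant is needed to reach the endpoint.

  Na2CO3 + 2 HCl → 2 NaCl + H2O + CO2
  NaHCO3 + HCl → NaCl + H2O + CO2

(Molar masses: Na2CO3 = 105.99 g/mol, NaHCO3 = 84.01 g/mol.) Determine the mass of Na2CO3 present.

0.181 g

n(HCl) = 0.0148 × 0.386 = 5.71 × 10^-3 mol
Let x = n(Na2CO3), y = n(NaHCO3).
Titrant: 2x + 1y = 5.71 × 10^-3;  mass: 105.99x + 84.01y = 0.374
Solving, x = 1.71 × 10^-3 mol, y = 2.30 × 10^-3 mol
mass of Na2CO3 = 1.71 × 10^-3 × 105.99 = 0.181 g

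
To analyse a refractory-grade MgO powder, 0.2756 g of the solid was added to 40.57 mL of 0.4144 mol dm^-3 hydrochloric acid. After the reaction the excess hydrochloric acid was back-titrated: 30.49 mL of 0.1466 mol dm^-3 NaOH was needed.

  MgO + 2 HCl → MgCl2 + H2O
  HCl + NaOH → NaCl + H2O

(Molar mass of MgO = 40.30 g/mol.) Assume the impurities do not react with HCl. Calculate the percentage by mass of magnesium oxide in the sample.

90.24 %

n(HCl) added = 0.04057 × 0.4144 = 0.01681 mol
n(NaOH) used in back-titration = 0.03049 × 0.1466 = 4.470 × 10^-3 mol
n(HCl) left over = 4.470 × 10^-3 mol (1:1 ratio)
n(HCl) consumed by analyte = 0.01681 − 4.470 × 10^-3 = 0.01234 mol
From the 1:2 ratio, n(MgO) = 1/2 × 0.01234 = 6.171 × 10^-3 mol
mass of MgO = 6.171 × 10^-3 × 40.30 = 0.2487 g
% MgO = 0.2487 / 0.2756 × 100 = 90.24 %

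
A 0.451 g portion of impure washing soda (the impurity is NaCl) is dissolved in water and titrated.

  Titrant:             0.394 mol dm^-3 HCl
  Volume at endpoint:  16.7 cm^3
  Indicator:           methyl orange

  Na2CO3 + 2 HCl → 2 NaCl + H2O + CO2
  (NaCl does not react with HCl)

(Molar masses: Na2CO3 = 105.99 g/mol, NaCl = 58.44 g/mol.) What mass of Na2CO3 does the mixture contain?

0.349 g

n(HCl) = 0.0167 × 0.394 = 6.58 × 10^-3 mol
Let x = n(Na2CO3), y = n(NaCl).
Titrant: 2x = 6.58 × 10^-3;  mass: 105.99x + 58.44y = 0.451
Solving, x = 3.29 × 10^-3 mol, y = 1.75 × 10^-3 mol
mass of Na2CO3 = 3.29 × 10^-3 × 105.99 = 0.349 g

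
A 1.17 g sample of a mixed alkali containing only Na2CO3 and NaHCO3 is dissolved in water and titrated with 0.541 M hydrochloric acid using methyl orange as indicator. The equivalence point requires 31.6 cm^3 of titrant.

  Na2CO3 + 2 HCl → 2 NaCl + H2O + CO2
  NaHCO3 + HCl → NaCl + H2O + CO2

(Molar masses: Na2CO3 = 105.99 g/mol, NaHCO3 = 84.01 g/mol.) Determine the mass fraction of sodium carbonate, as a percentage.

n(HCl) = 0.0316 × 0.541 = 0.0171 mol
Let x = n(Na2CO3), y = n(NaHCO3).
Titrant: 2x + 1y = 0.0171;  mass: 105.99x + 84.01y = 1.17
Solving, x = 4.29 × 10^-3 mol, y = 8.51 × 10^-3 mol
mass of Na2CO3 = 4.29 × 10^-3 × 105.99 = 0.455 g
% Na2CO3 = 0.455 / 1.17 × 100 = 38.9 %

38.9 %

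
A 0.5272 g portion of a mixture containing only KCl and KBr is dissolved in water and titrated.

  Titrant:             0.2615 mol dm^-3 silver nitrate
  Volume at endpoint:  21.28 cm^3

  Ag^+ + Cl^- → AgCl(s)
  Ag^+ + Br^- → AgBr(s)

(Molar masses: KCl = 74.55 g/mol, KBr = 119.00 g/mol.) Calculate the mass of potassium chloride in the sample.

0.2264 g

n(AgNO3) = 0.02128 × 0.2615 = 5.565 × 10^-3 mol
Let x = n(KCl), y = n(KBr).
Titrant: 1x + 1y = 5.565 × 10^-3;  mass: 74.55x + 119.00y = 0.5272
Solving, x = 3.037 × 10^-3 mol, y = 2.528 × 10^-3 mol
mass of KCl = 3.037 × 10^-3 × 74.55 = 0.2264 g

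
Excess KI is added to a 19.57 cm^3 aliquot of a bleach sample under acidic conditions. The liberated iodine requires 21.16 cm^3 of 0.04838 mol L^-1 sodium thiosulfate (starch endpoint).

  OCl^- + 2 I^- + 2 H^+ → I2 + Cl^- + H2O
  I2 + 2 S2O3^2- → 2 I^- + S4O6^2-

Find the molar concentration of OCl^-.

n(S2O3^2-) = 0.02116 × 0.04838 = 1.024 × 10^-3 mol
n(I2) = n(S2O3^2-)/2 = 5.119 × 10^-4 mol
n(OCl^-) in the aliquot = 5.119 × 10^-4 mol (1:1 ratio)
[OCl^-] = 5.119 × 10^-4 / 0.01957 = 0.02616 mol/L

0.02616 mol/L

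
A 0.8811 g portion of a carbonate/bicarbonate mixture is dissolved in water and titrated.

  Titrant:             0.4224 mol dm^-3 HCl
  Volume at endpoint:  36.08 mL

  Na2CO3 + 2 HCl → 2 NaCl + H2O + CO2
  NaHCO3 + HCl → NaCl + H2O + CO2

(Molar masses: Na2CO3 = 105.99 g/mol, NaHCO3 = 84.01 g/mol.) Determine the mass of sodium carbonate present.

n(HCl) = 0.03608 × 0.4224 = 0.01524 mol
Let x = n(Na2CO3), y = n(NaHCO3).
Titrant: 2x + 1y = 0.01524;  mass: 105.99x + 84.01y = 0.8811
Solving, x = 6.436 × 10^-3 mol, y = 2.368 × 10^-3 mol
mass of Na2CO3 = 6.436 × 10^-3 × 105.99 = 0.6822 g

0.6822 g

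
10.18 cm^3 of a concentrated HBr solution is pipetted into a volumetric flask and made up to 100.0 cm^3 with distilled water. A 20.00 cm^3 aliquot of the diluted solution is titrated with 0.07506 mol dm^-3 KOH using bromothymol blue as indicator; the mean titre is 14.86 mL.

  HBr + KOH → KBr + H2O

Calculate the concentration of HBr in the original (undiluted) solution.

n(KOH) = 0.01486 × 0.07506 = 1.115 × 10^-3 mol
n(HBr) in the aliquot = 1.115 × 10^-3 mol (1:1 ratio)
[HBr]_dilute = 1.115 × 10^-3 / 0.02000 = 0.05577 mol/L
Dilution factor = 100.0 / 10.18 = 9.823
[HBr]_stock = 0.05577 × 9.823 = 0.5478 mol/L

0.5478 mol/L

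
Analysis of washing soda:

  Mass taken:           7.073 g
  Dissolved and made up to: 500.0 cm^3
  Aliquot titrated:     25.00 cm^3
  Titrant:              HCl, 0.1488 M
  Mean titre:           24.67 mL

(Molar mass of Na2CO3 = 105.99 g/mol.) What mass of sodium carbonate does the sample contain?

Na2CO3 + 2 HCl → 2 NaCl + H2O + CO2
n(HCl) per titration = 0.02467 × 0.1488 = 3.671 × 10^-3 mol
From the 1:2 ratio, n(Na2CO3) in each aliquot = 1/2 × 3.671 × 10^-3 = 1.835 × 10^-3 mol
n(Na2CO3) in the whole flask = 1.835 × 10^-3 × 500.0/25.00 = 0.03671 mol
mass of Na2CO3 = 0.03671 × 105.99 = 3.891 g

3.891 g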